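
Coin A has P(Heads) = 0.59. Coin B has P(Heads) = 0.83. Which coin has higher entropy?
A

For binary distributions, entropy is maximized at p=0.5 and decreases as p moves toward 0 or 1.

H(A) = H(0.59) = 0.9765 bits
H(B) = H(0.83) = 0.6577 bits

Distribution A (p=0.59) is closer to uniform (p=0.5), so it has higher entropy.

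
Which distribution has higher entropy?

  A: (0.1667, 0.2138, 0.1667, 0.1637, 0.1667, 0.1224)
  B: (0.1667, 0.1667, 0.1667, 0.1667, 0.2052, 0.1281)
B

Both distributions are close to uniform, making this a harder comparison.

H(A) = 2.5668 bits
H(B) = 2.5720 bits

The distribution closer to uniform has higher entropy.
Answer: B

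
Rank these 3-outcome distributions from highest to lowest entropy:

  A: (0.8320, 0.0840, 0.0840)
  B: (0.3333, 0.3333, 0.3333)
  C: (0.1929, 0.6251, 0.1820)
B > C > A

Key insight: Entropy is maximized by uniform distributions and minimized by concentrated distributions.

- Uniform distributions have maximum entropy log₂(3) = 1.5850 bits
- The more "peaked" or concentrated a distribution, the lower its entropy

Entropies:
  H(A) = 0.8211 bits
  H(B) = 1.5850 bits
  H(C) = 1.3290 bits

Ranking: B > C > A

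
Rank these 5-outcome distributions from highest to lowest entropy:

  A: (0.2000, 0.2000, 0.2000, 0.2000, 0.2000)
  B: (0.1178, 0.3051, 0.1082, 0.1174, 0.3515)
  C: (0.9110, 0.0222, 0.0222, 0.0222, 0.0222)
A > B > C

Key insight: Entropy is maximized by uniform distributions and minimized by concentrated distributions.

- Uniform distributions have maximum entropy log₂(5) = 2.3219 bits
- The more "peaked" or concentrated a distribution, the lower its entropy

Entropies:
  H(A) = 2.3219 bits
  H(B) = 2.1262 bits
  H(C) = 0.6111 bits

Ranking: A > B > C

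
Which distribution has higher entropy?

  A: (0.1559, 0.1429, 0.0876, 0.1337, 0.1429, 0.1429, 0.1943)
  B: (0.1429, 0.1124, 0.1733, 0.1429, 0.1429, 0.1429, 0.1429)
B

Both distributions are close to uniform, making this a harder comparison.

H(A) = 2.7762 bits
H(B) = 2.7979 bits

The distribution closer to uniform has higher entropy.
Answer: B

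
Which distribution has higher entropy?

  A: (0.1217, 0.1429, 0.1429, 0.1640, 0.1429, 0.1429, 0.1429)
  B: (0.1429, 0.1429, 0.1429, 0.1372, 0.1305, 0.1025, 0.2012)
A

Both distributions are close to uniform, making this a harder comparison.

H(A) = 2.8028 bits
H(B) = 2.7820 bits

The distribution closer to uniform has higher entropy.
Answer: A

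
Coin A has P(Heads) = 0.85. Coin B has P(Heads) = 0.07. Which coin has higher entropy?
A

For binary distributions, entropy is maximized at p=0.5 and decreases as p moves toward 0 or 1.

H(A) = H(0.85) = 0.6098 bits
H(B) = H(0.07) = 0.3659 bits

Distribution A (p=0.85) is closer to uniform (p=0.5), so it has higher entropy.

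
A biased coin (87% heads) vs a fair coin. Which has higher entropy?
Fair coin

The fair coin is uniform (p=0.5), maximizing binary entropy at 1 bit. The biased coin has H(0.87) ≈ 0.557 bits — its outcome is more predictable, so its entropy is lower.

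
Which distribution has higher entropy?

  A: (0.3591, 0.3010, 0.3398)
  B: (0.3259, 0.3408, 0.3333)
B

Both distributions are close to uniform, making this a harder comparison.

H(A) = 1.5811 bits
H(B) = 1.5847 bits

The distribution closer to uniform has higher entropy.
Answer: B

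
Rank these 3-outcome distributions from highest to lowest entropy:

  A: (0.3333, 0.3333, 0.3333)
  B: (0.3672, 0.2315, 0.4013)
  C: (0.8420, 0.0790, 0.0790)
A > B > C

Key insight: Entropy is maximized by uniform distributions and minimized by concentrated distributions.

- Uniform distributions have maximum entropy log₂(3) = 1.5850 bits
- The more "peaked" or concentrated a distribution, the lower its entropy

Entropies:
  H(A) = 1.5850 bits
  H(B) = 1.5480 bits
  H(C) = 0.7875 bits

Ranking: A > B > C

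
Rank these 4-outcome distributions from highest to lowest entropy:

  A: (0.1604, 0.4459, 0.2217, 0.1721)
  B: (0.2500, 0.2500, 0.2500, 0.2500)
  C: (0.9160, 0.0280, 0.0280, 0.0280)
B > A > C

Key insight: Entropy is maximized by uniform distributions and minimized by concentrated distributions.

- Uniform distributions have maximum entropy log₂(4) = 2.0000 bits
- The more "peaked" or concentrated a distribution, the lower its entropy

Entropies:
  H(A) = 1.8617 bits
  H(B) = 2.0000 bits
  H(C) = 0.5493 bits

Ranking: B > A > C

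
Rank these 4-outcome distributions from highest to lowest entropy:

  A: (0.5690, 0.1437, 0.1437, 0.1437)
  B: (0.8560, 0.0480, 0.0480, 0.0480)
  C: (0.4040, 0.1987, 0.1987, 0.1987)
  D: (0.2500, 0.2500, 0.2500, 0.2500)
D > C > A > B

Key insight: Entropy is maximized by uniform distributions and minimized by concentrated distributions.

Entropies:
  H(A) = 1.6693 bits
  H(B) = 0.8229 bits
  H(C) = 1.9179 bits
  H(D) = 2.0000 bits

Ranking: D > C > A > B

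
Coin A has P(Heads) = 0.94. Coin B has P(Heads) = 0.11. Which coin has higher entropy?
B

For binary distributions, entropy is maximized at p=0.5 and decreases as p moves toward 0 or 1.

H(A) = H(0.94) = 0.3274 bits
H(B) = H(0.11) = 0.4999 bits

Distribution B (p=0.11) is closer to uniform (p=0.5), so it has higher entropy.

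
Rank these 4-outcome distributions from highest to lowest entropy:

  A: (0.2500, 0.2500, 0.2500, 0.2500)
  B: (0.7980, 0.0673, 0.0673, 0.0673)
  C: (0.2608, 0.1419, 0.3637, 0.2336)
A > C > B

Key insight: Entropy is maximized by uniform distributions and minimized by concentrated distributions.

- Uniform distributions have maximum entropy log₂(4) = 2.0000 bits
- The more "peaked" or concentrated a distribution, the lower its entropy

Entropies:
  H(A) = 2.0000 bits
  H(B) = 1.0461 bits
  H(C) = 1.9262 bits

Ranking: A > C > B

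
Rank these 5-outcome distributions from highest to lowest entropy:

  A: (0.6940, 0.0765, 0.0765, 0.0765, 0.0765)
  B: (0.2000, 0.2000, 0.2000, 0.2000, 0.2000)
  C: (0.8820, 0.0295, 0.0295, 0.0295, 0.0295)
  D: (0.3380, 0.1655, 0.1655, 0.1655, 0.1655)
B > D > A > C

Key insight: Entropy is maximized by uniform distributions and minimized by concentrated distributions.

Entropies:
  H(A) = 1.5005 bits
  H(B) = 2.3219 bits
  H(C) = 0.7596 bits
  H(D) = 2.2469 bits

Ranking: B > D > A > C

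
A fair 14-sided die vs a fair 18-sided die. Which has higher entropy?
18-sided die

Both are uniform distributions; for uniform over n outcomes, H = log₂(n). H(14-sided) = log₂(14) = 3.807 bits and H(18-sided) = log₂(18) = 4.170 bits. More outcomes in a uniform distribution means higher entropy.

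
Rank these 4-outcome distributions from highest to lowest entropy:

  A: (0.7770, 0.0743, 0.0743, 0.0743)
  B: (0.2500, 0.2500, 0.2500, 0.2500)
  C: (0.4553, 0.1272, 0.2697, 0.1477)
B > C > A

Key insight: Entropy is maximized by uniform distributions and minimized by concentrated distributions.

- Uniform distributions have maximum entropy log₂(4) = 2.0000 bits
- The more "peaked" or concentrated a distribution, the lower its entropy

Entropies:
  H(A) = 1.1191 bits
  H(B) = 2.0000 bits
  H(C) = 1.8127 bits

Ranking: B > C > A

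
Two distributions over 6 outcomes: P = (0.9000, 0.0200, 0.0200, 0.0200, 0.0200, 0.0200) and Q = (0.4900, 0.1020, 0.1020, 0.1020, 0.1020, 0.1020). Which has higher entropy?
Q

P is highly concentrated on one outcome (90%), making it nearly deterministic. Q spreads its mass more evenly (max 49%). The more spread-out distribution has higher entropy: H(P) ≈ 0.701 bits, H(Q) ≈ 2.184 bits.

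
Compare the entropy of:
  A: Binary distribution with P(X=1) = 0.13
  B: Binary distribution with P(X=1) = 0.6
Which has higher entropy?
B

For binary distributions, entropy is maximized at p=0.5 and decreases as p moves toward 0 or 1.

H(A) = H(0.13) = 0.5574 bits
H(B) = H(0.6) = 0.9710 bits

Distribution B (p=0.6) is closer to uniform (p=0.5), so it has higher entropy.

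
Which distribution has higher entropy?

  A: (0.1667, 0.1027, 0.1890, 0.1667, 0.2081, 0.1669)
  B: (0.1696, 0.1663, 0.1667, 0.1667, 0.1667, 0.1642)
B

Both distributions are close to uniform, making this a harder comparison.

H(A) = 2.5555 bits
H(B) = 2.5849 bits

The distribution closer to uniform has higher entropy.
Answer: B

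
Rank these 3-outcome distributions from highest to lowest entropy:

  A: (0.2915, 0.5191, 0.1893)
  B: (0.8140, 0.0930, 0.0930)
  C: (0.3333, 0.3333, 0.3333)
C > A > B

Key insight: Entropy is maximized by uniform distributions and minimized by concentrated distributions.

- Uniform distributions have maximum entropy log₂(3) = 1.5850 bits
- The more "peaked" or concentrated a distribution, the lower its entropy

Entropies:
  H(A) = 1.4640 bits
  H(B) = 0.8790 bits
  H(C) = 1.5850 bits

Ranking: C > A > B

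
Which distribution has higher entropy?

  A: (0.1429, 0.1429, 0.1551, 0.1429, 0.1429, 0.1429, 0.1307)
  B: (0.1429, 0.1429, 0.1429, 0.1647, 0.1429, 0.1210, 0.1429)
A

Both distributions are close to uniform, making this a harder comparison.

H(A) = 2.8059 bits
H(B) = 2.8025 bits

The distribution closer to uniform has higher entropy.
Answer: A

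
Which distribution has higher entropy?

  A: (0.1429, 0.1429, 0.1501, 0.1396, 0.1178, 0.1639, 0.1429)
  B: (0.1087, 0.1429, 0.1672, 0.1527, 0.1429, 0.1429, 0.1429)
A

Both distributions are close to uniform, making this a harder comparison.

H(A) = 2.8015 bits
H(B) = 2.7976 bits

The distribution closer to uniform has higher entropy.
Answer: A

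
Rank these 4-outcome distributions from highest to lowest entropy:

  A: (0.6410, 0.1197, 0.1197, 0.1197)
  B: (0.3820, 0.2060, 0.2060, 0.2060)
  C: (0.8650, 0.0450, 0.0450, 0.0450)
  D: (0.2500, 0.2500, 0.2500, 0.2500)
D > B > A > C

Key insight: Entropy is maximized by uniform distributions and minimized by concentrated distributions.

Entropies:
  H(A) = 1.5109 bits
  H(B) = 1.9389 bits
  H(C) = 0.7850 bits
  H(D) = 2.0000 bits

Ranking: D > B > A > C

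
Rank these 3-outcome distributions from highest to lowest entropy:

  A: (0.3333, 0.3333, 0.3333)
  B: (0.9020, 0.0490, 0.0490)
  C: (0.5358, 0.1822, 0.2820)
A > C > B

Key insight: Entropy is maximized by uniform distributions and minimized by concentrated distributions.

- Uniform distributions have maximum entropy log₂(3) = 1.5850 bits
- The more "peaked" or concentrated a distribution, the lower its entropy

Entropies:
  H(A) = 1.5850 bits
  H(B) = 0.5606 bits
  H(C) = 1.4450 bits

Ranking: A > C > B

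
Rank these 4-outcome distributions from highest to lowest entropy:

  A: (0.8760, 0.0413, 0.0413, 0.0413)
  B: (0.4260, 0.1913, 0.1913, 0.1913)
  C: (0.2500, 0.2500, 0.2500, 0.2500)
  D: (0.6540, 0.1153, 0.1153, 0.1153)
C > B > D > A

Key insight: Entropy is maximized by uniform distributions and minimized by concentrated distributions.

Entropies:
  H(A) = 0.7373 bits
  H(B) = 1.8939 bits
  H(C) = 2.0000 bits
  H(D) = 1.4788 bits

Ranking: C > B > D > A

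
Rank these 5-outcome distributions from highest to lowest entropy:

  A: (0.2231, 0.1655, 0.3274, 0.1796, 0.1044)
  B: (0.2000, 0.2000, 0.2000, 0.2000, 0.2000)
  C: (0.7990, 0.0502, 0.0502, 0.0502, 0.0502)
B > A > C

Key insight: Entropy is maximized by uniform distributions and minimized by concentrated distributions.

- Uniform distributions have maximum entropy log₂(5) = 2.3219 bits
- The more "peaked" or concentrated a distribution, the lower its entropy

Entropies:
  H(A) = 2.2250 bits
  H(B) = 2.3219 bits
  H(C) = 1.1259 bits

Ranking: B > A > C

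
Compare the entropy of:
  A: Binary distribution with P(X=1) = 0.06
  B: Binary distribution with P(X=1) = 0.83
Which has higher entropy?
B

For binary distributions, entropy is maximized at p=0.5 and decreases as p moves toward 0 or 1.

H(A) = H(0.06) = 0.3274 bits
H(B) = H(0.83) = 0.6577 bits

Distribution B (p=0.83) is closer to uniform (p=0.5), so it has higher entropy.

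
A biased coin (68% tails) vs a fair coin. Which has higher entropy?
Fair coin

The fair coin is uniform (p=0.5), maximizing binary entropy at 1 bit. The biased coin has H(0.68) ≈ 0.904 bits — its outcome is more predictable, so its entropy is lower.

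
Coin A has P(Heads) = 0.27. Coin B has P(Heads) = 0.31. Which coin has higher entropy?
B

For binary distributions, entropy is maximized at p=0.5 and decreases as p moves toward 0 or 1.

H(A) = H(0.27) = 0.8415 bits
H(B) = H(0.31) = 0.8932 bits

Distribution B (p=0.31) is closer to uniform (p=0.5), so it has higher entropy.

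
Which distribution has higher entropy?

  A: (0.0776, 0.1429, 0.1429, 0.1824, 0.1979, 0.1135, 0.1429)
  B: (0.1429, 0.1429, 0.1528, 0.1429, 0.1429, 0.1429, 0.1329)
B

Both distributions are close to uniform, making this a harder comparison.

H(A) = 2.7559 bits
H(B) = 2.8064 bits

The distribution closer to uniform has higher entropy.
Answer: B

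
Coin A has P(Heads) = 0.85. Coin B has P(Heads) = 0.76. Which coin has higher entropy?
B

For binary distributions, entropy is maximized at p=0.5 and decreases as p moves toward 0 or 1.

H(A) = H(0.85) = 0.6098 bits
H(B) = H(0.76) = 0.7950 bits

Distribution B (p=0.76) is closer to uniform (p=0.5), so it has higher entropy.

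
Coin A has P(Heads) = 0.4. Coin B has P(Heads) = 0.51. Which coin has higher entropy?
B

For binary distributions, entropy is maximized at p=0.5 and decreases as p moves toward 0 or 1.

H(A) = H(0.4) = 0.9710 bits
H(B) = H(0.51) = 0.9997 bits

Distribution B (p=0.51) is closer to uniform (p=0.5), so it has higher entropy.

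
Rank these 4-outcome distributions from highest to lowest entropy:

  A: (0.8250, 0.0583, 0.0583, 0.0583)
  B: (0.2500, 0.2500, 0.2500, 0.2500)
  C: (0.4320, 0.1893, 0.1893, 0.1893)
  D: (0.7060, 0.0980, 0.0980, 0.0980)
B > C > D > A

Key insight: Entropy is maximized by uniform distributions and minimized by concentrated distributions.

Entropies:
  H(A) = 0.9464 bits
  H(B) = 2.0000 bits
  H(C) = 1.8869 bits
  H(D) = 1.3398 bits

Ranking: B > C > D > A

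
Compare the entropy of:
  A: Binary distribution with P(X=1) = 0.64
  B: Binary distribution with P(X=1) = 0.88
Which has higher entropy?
A

For binary distributions, entropy is maximized at p=0.5 and decreases as p moves toward 0 or 1.

H(A) = H(0.64) = 0.9427 bits
H(B) = H(0.88) = 0.5294 bits

Distribution A (p=0.64) is closer to uniform (p=0.5), so it has higher entropy.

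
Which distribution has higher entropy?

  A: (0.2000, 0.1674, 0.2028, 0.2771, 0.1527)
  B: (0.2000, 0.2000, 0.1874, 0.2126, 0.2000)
B

Both distributions are close to uniform, making this a harder comparison.

H(A) = 2.2899 bits
H(B) = 2.3208 bits

The distribution closer to uniform has higher entropy.
Answer: B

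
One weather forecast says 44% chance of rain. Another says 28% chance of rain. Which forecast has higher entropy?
44% forecast

Treat each forecast as a Bernoulli distribution. Binary entropy is maximized at p=0.5 and falls off symmetrically toward 0 or 1. The 44% forecast is closer to 50%, so it is more uncertain. H(44%) ≈ 0.990 bits, H(28%) ≈ 0.855 bits.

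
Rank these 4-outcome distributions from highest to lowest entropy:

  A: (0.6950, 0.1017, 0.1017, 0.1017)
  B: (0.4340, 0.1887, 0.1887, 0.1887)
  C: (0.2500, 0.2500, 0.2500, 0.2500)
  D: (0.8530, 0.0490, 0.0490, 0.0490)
C > B > A > D

Key insight: Entropy is maximized by uniform distributions and minimized by concentrated distributions.

Entropies:
  H(A) = 1.3707 bits
  H(B) = 1.8845 bits
  H(C) = 2.0000 bits
  H(D) = 0.8353 bits

Ranking: C > B > A > D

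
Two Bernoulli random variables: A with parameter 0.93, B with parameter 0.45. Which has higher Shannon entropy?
B

For binary distributions, entropy is maximized at p=0.5 and decreases as p moves toward 0 or 1.

H(A) = H(0.93) = 0.3659 bits
H(B) = H(0.45) = 0.9928 bits

Distribution B (p=0.45) is closer to uniform (p=0.5), so it has higher entropy.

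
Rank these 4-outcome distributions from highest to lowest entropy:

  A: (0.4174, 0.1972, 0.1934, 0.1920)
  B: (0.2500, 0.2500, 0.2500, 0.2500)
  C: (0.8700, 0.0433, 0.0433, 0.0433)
B > A > C

Key insight: Entropy is maximized by uniform distributions and minimized by concentrated distributions.

- Uniform distributions have maximum entropy log₂(4) = 2.0000 bits
- The more "peaked" or concentrated a distribution, the lower its entropy

Entropies:
  H(A) = 1.9036 bits
  H(B) = 2.0000 bits
  H(C) = 0.7635 bits

Ranking: B > A > C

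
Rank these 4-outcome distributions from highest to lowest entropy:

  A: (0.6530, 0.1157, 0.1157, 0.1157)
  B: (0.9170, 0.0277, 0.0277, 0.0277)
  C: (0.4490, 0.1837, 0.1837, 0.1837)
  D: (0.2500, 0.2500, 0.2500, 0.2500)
D > C > A > B

Key insight: Entropy is maximized by uniform distributions and minimized by concentrated distributions.

Entropies:
  H(A) = 1.4813 bits
  H(B) = 0.5442 bits
  H(C) = 1.8658 bits
  H(D) = 2.0000 bits

Ranking: D > C > A > B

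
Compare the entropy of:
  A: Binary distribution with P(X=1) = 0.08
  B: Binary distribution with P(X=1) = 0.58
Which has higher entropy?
B

For binary distributions, entropy is maximized at p=0.5 and decreases as p moves toward 0 or 1.

H(A) = H(0.08) = 0.4022 bits
H(B) = H(0.58) = 0.9815 bits

Distribution B (p=0.58) is closer to uniform (p=0.5), so it has higher entropy.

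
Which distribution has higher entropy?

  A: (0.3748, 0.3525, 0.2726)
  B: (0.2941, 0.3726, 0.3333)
B

Both distributions are close to uniform, making this a harder comparison.

H(A) = 1.5721 bits
H(B) = 1.5783 bits

The distribution closer to uniform has higher entropy.
Answer: B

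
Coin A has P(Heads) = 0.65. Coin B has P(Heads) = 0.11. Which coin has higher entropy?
A

For binary distributions, entropy is maximized at p=0.5 and decreases as p moves toward 0 or 1.

H(A) = H(0.65) = 0.9341 bits
H(B) = H(0.11) = 0.4999 bits

Distribution A (p=0.65) is closer to uniform (p=0.5), so it has higher entropy.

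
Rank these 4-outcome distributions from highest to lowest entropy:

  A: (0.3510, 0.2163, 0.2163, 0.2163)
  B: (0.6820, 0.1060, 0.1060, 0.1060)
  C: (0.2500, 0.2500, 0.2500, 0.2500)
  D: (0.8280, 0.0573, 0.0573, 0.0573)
C > A > B > D

Key insight: Entropy is maximized by uniform distributions and minimized by concentrated distributions.

Entropies:
  H(A) = 1.9636 bits
  H(B) = 1.4062 bits
  H(C) = 2.0000 bits
  H(D) = 0.9349 bits

Ranking: C > A > B > D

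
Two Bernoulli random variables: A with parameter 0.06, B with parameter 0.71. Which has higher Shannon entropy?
B

For binary distributions, entropy is maximized at p=0.5 and decreases as p moves toward 0 or 1.

H(A) = H(0.06) = 0.3274 bits
H(B) = H(0.71) = 0.8687 bits

Distribution B (p=0.71) is closer to uniform (p=0.5), so it has higher entropy.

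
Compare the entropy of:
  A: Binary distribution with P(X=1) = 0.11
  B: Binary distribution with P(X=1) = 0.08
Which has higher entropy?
A

For binary distributions, entropy is maximized at p=0.5 and decreases as p moves toward 0 or 1.

H(A) = H(0.11) = 0.4999 bits
H(B) = H(0.08) = 0.4022 bits

Distribution A (p=0.11) is closer to uniform (p=0.5), so it has higher entropy.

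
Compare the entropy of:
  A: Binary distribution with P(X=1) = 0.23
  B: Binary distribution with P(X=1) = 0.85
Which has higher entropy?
A

For binary distributions, entropy is maximized at p=0.5 and decreases as p moves toward 0 or 1.

H(A) = H(0.23) = 0.7780 bits
H(B) = H(0.85) = 0.6098 bits

Distribution A (p=0.23) is closer to uniform (p=0.5), so it has higher entropy.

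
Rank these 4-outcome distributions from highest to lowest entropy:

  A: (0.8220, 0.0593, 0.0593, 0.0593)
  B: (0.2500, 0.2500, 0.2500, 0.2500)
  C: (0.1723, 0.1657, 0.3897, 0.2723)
B > C > A

Key insight: Entropy is maximized by uniform distributions and minimized by concentrated distributions.

- Uniform distributions have maximum entropy log₂(4) = 2.0000 bits
- The more "peaked" or concentrated a distribution, the lower its entropy

Entropies:
  H(A) = 0.9578 bits
  H(B) = 2.0000 bits
  H(C) = 1.9077 bits

Ranking: B > C > A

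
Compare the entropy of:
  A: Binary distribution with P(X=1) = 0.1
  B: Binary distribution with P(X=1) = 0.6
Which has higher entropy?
B

For binary distributions, entropy is maximized at p=0.5 and decreases as p moves toward 0 or 1.

H(A) = H(0.1) = 0.4690 bits
H(B) = H(0.6) = 0.9710 bits

Distribution B (p=0.6) is closer to uniform (p=0.5), so it has higher entropy.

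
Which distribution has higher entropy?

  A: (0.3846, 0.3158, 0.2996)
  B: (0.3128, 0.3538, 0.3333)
B

Both distributions are close to uniform, making this a harder comparison.

H(A) = 1.5763 bits
H(B) = 1.5831 bits

The distribution closer to uniform has higher entropy.
Answer: B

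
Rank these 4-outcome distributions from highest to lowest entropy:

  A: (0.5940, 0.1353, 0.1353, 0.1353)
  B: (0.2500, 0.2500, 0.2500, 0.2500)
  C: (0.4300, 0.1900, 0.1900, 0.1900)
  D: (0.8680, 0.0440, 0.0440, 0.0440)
B > C > A > D

Key insight: Entropy is maximized by uniform distributions and minimized by concentrated distributions.

Entropies:
  H(A) = 1.6178 bits
  H(B) = 2.0000 bits
  H(C) = 1.8892 bits
  H(D) = 0.7721 bits

Ranking: B > C > A > D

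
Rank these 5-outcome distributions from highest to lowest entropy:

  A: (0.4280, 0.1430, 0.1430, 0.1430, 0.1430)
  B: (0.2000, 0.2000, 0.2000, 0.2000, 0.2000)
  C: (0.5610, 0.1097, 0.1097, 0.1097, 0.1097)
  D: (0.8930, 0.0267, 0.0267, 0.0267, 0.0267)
B > A > C > D

Key insight: Entropy is maximized by uniform distributions and minimized by concentrated distributions.

Entropies:
  H(A) = 2.1290 bits
  H(B) = 2.3219 bits
  H(C) = 1.8672 bits
  H(D) = 0.7048 bits

Ranking: B > A > C > D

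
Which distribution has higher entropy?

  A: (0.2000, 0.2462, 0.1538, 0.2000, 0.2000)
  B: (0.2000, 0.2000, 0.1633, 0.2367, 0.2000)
B

Both distributions are close to uniform, making this a harder comparison.

H(A) = 2.3064 bits
H(B) = 2.3122 bits

The distribution closer to uniform has higher entropy.
Answer: B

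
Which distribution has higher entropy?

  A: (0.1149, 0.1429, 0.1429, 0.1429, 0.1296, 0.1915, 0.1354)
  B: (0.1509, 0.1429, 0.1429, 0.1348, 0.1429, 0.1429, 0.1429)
B

Both distributions are close to uniform, making this a harder comparison.

H(A) = 2.7911 bits
H(B) = 2.8067 bits

The distribution closer to uniform has higher entropy.
Answer: B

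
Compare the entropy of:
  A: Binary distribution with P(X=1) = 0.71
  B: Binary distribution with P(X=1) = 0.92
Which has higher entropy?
A

For binary distributions, entropy is maximized at p=0.5 and decreases as p moves toward 0 or 1.

H(A) = H(0.71) = 0.8687 bits
H(B) = H(0.92) = 0.4022 bits

Distribution A (p=0.71) is closer to uniform (p=0.5), so it has higher entropy.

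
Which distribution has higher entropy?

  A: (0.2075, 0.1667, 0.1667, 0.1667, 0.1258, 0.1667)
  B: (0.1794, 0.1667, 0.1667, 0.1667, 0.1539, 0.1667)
B

Both distributions are close to uniform, making this a harder comparison.

H(A) = 2.5704 bits
H(B) = 2.5836 bits

The distribution closer to uniform has higher entropy.
Answer: B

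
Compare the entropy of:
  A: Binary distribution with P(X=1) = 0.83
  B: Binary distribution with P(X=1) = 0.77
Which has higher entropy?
B

For binary distributions, entropy is maximized at p=0.5 and decreases as p moves toward 0 or 1.

H(A) = H(0.83) = 0.6577 bits
H(B) = H(0.77) = 0.7780 bits

Distribution B (p=0.77) is closer to uniform (p=0.5), so it has higher entropy.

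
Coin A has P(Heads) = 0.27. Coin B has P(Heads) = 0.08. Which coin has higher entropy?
A

For binary distributions, entropy is maximized at p=0.5 and decreases as p moves toward 0 or 1.

H(A) = H(0.27) = 0.8415 bits
H(B) = H(0.08) = 0.4022 bits

Distribution A (p=0.27) is closer to uniform (p=0.5), so it has higher entropy.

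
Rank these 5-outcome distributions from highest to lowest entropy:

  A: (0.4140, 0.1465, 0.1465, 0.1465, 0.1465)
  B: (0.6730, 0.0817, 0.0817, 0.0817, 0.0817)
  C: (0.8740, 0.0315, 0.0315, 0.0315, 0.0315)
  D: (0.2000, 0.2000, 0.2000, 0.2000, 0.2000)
D > A > B > C

Key insight: Entropy is maximized by uniform distributions and minimized by concentrated distributions.

Entropies:
  H(A) = 2.1506 bits
  H(B) = 1.5658 bits
  H(C) = 0.7984 bits
  H(D) = 2.3219 bits

Ranking: D > A > B > C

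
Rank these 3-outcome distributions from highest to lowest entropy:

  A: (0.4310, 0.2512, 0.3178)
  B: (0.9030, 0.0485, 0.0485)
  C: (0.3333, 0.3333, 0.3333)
C > A > B

Key insight: Entropy is maximized by uniform distributions and minimized by concentrated distributions.

- Uniform distributions have maximum entropy log₂(3) = 1.5850 bits
- The more "peaked" or concentrated a distribution, the lower its entropy

Entropies:
  H(A) = 1.5496 bits
  H(B) = 0.5564 bits
  H(C) = 1.5850 bits

Ranking: C > A > B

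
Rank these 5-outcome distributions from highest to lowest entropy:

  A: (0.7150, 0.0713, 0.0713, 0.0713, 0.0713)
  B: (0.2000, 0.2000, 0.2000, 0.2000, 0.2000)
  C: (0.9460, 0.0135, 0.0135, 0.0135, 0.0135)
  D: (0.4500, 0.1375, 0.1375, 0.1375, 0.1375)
B > D > A > C

Key insight: Entropy is maximized by uniform distributions and minimized by concentrated distributions.

Entropies:
  H(A) = 1.4322 bits
  H(B) = 2.3219 bits
  H(C) = 0.4112 bits
  H(D) = 2.0928 bits

Ranking: B > D > A > C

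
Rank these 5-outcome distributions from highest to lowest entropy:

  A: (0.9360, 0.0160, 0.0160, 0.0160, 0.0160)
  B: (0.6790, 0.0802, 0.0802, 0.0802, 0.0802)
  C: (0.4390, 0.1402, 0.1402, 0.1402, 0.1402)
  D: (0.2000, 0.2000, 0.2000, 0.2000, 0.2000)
D > C > B > A

Key insight: Entropy is maximized by uniform distributions and minimized by concentrated distributions.

Entropies:
  H(A) = 0.4711 bits
  H(B) = 1.5475 bits
  H(C) = 2.1112 bits
  H(D) = 2.3219 bits

Ranking: D > C > B > A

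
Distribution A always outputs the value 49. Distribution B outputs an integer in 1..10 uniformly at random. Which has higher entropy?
B

A is deterministic, so H(A) = 0. B is uniform over 10 outcomes, so H(B) = log₂(10) = 3.322 bits. Any distribution with genuine randomness has higher entropy than a deterministic one.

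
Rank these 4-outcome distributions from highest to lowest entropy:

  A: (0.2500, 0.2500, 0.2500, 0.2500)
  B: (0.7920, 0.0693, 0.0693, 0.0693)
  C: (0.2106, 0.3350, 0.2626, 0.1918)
A > C > B

Key insight: Entropy is maximized by uniform distributions and minimized by concentrated distributions.

- Uniform distributions have maximum entropy log₂(4) = 2.0000 bits
- The more "peaked" or concentrated a distribution, the lower its entropy

Entropies:
  H(A) = 2.0000 bits
  H(B) = 1.0673 bits
  H(C) = 1.9654 bits

Ranking: A > C > B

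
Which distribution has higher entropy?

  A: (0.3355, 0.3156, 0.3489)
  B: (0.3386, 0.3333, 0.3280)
B

Both distributions are close to uniform, making this a harder comparison.

H(A) = 1.5837 bits
H(B) = 1.5848 bits

The distribution closer to uniform has higher entropy.
Answer: B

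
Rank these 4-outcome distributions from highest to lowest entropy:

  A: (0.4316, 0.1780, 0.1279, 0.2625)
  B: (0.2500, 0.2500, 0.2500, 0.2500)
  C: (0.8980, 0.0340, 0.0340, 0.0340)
B > A > C

Key insight: Entropy is maximized by uniform distributions and minimized by concentrated distributions.

- Uniform distributions have maximum entropy log₂(4) = 2.0000 bits
- The more "peaked" or concentrated a distribution, the lower its entropy

Entropies:
  H(A) = 1.8525 bits
  H(B) = 2.0000 bits
  H(C) = 0.6370 bits

Ranking: B > A > C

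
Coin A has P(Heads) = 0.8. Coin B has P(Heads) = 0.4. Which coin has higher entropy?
B

For binary distributions, entropy is maximized at p=0.5 and decreases as p moves toward 0 or 1.

H(A) = H(0.8) = 0.7219 bits
H(B) = H(0.4) = 0.9710 bits

Distribution B (p=0.4) is closer to uniform (p=0.5), so it has higher entropy.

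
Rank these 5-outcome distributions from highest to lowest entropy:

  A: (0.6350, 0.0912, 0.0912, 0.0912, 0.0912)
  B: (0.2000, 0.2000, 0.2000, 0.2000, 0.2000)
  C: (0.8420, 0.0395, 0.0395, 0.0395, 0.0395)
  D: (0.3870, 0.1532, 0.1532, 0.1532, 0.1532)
B > D > A > C

Key insight: Entropy is maximized by uniform distributions and minimized by concentrated distributions.

Entropies:
  H(A) = 1.6768 bits
  H(B) = 2.3219 bits
  H(C) = 0.9455 bits
  H(D) = 2.1888 bits

Ranking: B > D > A > C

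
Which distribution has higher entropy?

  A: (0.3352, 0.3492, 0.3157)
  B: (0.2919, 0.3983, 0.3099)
A

Both distributions are close to uniform, making this a harder comparison.

H(A) = 1.5837 bits
H(B) = 1.5713 bits

The distribution closer to uniform has higher entropy.
Answer: A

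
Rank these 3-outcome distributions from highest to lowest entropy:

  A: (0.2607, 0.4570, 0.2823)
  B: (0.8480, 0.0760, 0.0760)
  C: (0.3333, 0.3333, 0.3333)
C > A > B

Key insight: Entropy is maximized by uniform distributions and minimized by concentrated distributions.

- Uniform distributions have maximum entropy log₂(3) = 1.5850 bits
- The more "peaked" or concentrated a distribution, the lower its entropy

Entropies:
  H(A) = 1.5371 bits
  H(B) = 0.7668 bits
  H(C) = 1.5850 bits

Ranking: C > A > B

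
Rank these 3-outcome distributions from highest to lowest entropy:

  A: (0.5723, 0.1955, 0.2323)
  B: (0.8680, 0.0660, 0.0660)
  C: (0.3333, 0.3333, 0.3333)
C > A > B

Key insight: Entropy is maximized by uniform distributions and minimized by concentrated distributions.

- Uniform distributions have maximum entropy log₂(3) = 1.5850 bits
- The more "peaked" or concentrated a distribution, the lower its entropy

Entropies:
  H(A) = 1.4103 bits
  H(B) = 0.6949 bits
  H(C) = 1.5850 bits

Ranking: C > A > B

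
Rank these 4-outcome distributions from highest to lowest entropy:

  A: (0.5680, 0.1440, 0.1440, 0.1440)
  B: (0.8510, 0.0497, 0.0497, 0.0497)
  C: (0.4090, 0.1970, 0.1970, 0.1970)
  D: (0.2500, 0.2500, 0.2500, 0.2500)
D > C > A > B

Key insight: Entropy is maximized by uniform distributions and minimized by concentrated distributions.

Entropies:
  H(A) = 1.6713 bits
  H(B) = 0.8435 bits
  H(C) = 1.9127 bits
  H(D) = 2.0000 bits

Ranking: D > C > A > B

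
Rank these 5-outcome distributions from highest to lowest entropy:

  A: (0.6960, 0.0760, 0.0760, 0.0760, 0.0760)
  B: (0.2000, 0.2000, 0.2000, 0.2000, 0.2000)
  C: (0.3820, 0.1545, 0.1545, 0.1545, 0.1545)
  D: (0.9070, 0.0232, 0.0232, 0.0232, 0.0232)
B > C > A > D

Key insight: Entropy is maximized by uniform distributions and minimized by concentrated distributions.

Entropies:
  H(A) = 1.4941 bits
  H(B) = 2.3219 bits
  H(C) = 2.1954 bits
  H(D) = 0.6324 bits

Ranking: B > C > A > D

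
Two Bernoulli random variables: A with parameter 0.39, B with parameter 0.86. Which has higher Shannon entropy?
A

For binary distributions, entropy is maximized at p=0.5 and decreases as p moves toward 0 or 1.

H(A) = H(0.39) = 0.9648 bits
H(B) = H(0.86) = 0.5842 bits

Distribution A (p=0.39) is closer to uniform (p=0.5), so it has higher entropy.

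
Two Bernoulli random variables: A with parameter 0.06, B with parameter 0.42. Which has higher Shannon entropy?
B

For binary distributions, entropy is maximized at p=0.5 and decreases as p moves toward 0 or 1.

H(A) = H(0.06) = 0.3274 bits
H(B) = H(0.42) = 0.9815 bits

Distribution B (p=0.42) is closer to uniform (p=0.5), so it has higher entropy.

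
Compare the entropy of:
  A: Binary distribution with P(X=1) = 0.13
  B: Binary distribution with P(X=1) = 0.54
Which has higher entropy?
B

For binary distributions, entropy is maximized at p=0.5 and decreases as p moves toward 0 or 1.

H(A) = H(0.13) = 0.5574 bits
H(B) = H(0.54) = 0.9954 bits

Distribution B (p=0.54) is closer to uniform (p=0.5), so it has higher entropy.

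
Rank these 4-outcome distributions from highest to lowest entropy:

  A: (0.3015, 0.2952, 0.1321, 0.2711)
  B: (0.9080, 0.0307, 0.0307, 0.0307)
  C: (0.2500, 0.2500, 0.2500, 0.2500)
C > A > B

Key insight: Entropy is maximized by uniform distributions and minimized by concentrated distributions.

- Uniform distributions have maximum entropy log₂(4) = 2.0000 bits
- The more "peaked" or concentrated a distribution, the lower its entropy

Entropies:
  H(A) = 1.9375 bits
  H(B) = 0.5889 bits
  H(C) = 2.0000 bits

Ranking: C > A > B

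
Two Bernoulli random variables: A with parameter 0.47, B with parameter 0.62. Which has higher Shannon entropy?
A

For binary distributions, entropy is maximized at p=0.5 and decreases as p moves toward 0 or 1.

H(A) = H(0.47) = 0.9974 bits
H(B) = H(0.62) = 0.9580 bits

Distribution A (p=0.47) is closer to uniform (p=0.5), so it has higher entropy.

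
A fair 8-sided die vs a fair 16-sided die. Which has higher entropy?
16-sided die

Both are uniform distributions; for uniform over n outcomes, H = log₂(n). H(8-sided) = log₂(8) = 3.000 bits and H(16-sided) = log₂(16) = 4.000 bits. More outcomes in a uniform distribution means higher entropy.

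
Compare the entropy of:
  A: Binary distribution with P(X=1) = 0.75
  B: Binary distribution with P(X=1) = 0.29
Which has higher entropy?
B

For binary distributions, entropy is maximized at p=0.5 and decreases as p moves toward 0 or 1.

H(A) = H(0.75) = 0.8113 bits
H(B) = H(0.29) = 0.8687 bits

Distribution B (p=0.29) is closer to uniform (p=0.5), so it has higher entropy.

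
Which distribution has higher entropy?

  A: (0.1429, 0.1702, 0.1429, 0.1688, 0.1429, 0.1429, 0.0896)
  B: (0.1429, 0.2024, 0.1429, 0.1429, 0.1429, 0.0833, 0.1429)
A

Both distributions are close to uniform, making this a harder comparison.

H(A) = 2.7841 bits
H(B) = 2.7704 bits

The distribution closer to uniform has higher entropy.
Answer: A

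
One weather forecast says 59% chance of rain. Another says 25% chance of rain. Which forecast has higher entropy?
59% forecast

Treat each forecast as a Bernoulli distribution. Binary entropy is maximized at p=0.5 and falls off symmetrically toward 0 or 1. The 59% forecast is closer to 50%, so it is more uncertain. H(59%) ≈ 0.977 bits, H(25%) ≈ 0.811 bits.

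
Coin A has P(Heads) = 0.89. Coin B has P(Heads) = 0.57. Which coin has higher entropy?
B

For binary distributions, entropy is maximized at p=0.5 and decreases as p moves toward 0 or 1.

H(A) = H(0.89) = 0.4999 bits
H(B) = H(0.57) = 0.9858 bits

Distribution B (p=0.57) is closer to uniform (p=0.5), so it has higher entropy.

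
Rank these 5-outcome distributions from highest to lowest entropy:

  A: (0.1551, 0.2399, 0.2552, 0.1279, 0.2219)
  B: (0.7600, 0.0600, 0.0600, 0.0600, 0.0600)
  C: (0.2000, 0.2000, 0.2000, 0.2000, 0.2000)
C > A > B

Key insight: Entropy is maximized by uniform distributions and minimized by concentrated distributions.

- Uniform distributions have maximum entropy log₂(5) = 2.3219 bits
- The more "peaked" or concentrated a distribution, the lower its entropy

Entropies:
  H(A) = 2.2754 bits
  H(B) = 1.2750 bits
  H(C) = 2.3219 bits

Ranking: C > A > B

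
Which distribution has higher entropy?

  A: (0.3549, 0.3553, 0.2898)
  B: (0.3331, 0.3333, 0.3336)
B

Both distributions are close to uniform, making this a harder comparison.

H(A) = 1.5787 bits
H(B) = 1.5850 bits

The distribution closer to uniform has higher entropy.
Answer: B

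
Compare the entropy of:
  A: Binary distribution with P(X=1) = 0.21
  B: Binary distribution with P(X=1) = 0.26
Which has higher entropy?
B

For binary distributions, entropy is maximized at p=0.5 and decreases as p moves toward 0 or 1.

H(A) = H(0.21) = 0.7415 bits
H(B) = H(0.26) = 0.8267 bits

Distribution B (p=0.26) is closer to uniform (p=0.5), so it has higher entropy.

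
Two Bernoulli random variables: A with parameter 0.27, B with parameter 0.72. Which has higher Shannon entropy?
B

For binary distributions, entropy is maximized at p=0.5 and decreases as p moves toward 0 or 1.

H(A) = H(0.27) = 0.8415 bits
H(B) = H(0.72) = 0.8555 bits

Distribution B (p=0.72) is closer to uniform (p=0.5), so it has higher entropy.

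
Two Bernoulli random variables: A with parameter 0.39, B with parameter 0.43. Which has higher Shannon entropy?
B

For binary distributions, entropy is maximized at p=0.5 and decreases as p moves toward 0 or 1.

H(A) = H(0.39) = 0.9648 bits
H(B) = H(0.43) = 0.9858 bits

Distribution B (p=0.43) is closer to uniform (p=0.5), so it has higher entropy.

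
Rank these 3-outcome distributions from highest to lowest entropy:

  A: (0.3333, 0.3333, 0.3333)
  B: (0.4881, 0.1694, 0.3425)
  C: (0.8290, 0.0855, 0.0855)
A > B > C

Key insight: Entropy is maximized by uniform distributions and minimized by concentrated distributions.

- Uniform distributions have maximum entropy log₂(3) = 1.5850 bits
- The more "peaked" or concentrated a distribution, the lower its entropy

Entropies:
  H(A) = 1.5850 bits
  H(B) = 1.4684 bits
  H(C) = 0.8310 bits

Ranking: A > B > C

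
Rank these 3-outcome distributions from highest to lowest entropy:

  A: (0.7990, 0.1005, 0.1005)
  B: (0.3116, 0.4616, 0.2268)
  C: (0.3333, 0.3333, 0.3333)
C > B > A

Key insight: Entropy is maximized by uniform distributions and minimized by concentrated distributions.

- Uniform distributions have maximum entropy log₂(3) = 1.5850 bits
- The more "peaked" or concentrated a distribution, the lower its entropy

Entropies:
  H(A) = 0.9249 bits
  H(B) = 1.5245 bits
  H(C) = 1.5850 bits

Ranking: C > B > A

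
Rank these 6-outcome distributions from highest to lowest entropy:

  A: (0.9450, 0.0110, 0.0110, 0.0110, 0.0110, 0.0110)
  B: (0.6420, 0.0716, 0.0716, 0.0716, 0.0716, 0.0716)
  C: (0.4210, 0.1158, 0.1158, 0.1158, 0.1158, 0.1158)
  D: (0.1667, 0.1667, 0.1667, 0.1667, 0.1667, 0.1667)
D > C > B > A

Key insight: Entropy is maximized by uniform distributions and minimized by concentrated distributions.

Entropies:
  H(A) = 0.4350 bits
  H(B) = 1.7723 bits
  H(C) = 2.3263 bits
  H(D) = 2.5850 bits

Ranking: D > C > B > A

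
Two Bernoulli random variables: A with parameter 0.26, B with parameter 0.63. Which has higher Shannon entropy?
B

For binary distributions, entropy is maximized at p=0.5 and decreases as p moves toward 0 or 1.

H(A) = H(0.26) = 0.8267 bits
H(B) = H(0.63) = 0.9507 bits

Distribution B (p=0.63) is closer to uniform (p=0.5), so it has higher entropy.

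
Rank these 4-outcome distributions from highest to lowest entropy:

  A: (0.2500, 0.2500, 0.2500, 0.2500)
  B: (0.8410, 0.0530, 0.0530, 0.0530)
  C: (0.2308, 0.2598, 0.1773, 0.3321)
A > C > B

Key insight: Entropy is maximized by uniform distributions and minimized by concentrated distributions.

- Uniform distributions have maximum entropy log₂(4) = 2.0000 bits
- The more "peaked" or concentrated a distribution, the lower its entropy

Entropies:
  H(A) = 2.0000 bits
  H(B) = 0.8839 bits
  H(C) = 1.9640 bits

Ranking: A > C > B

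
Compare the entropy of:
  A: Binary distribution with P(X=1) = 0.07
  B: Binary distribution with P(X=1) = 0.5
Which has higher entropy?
B

For binary distributions, entropy is maximized at p=0.5 and decreases as p moves toward 0 or 1.

H(A) = H(0.07) = 0.3659 bits
H(B) = H(0.5) = 1.0000 bits

Distribution B (p=0.5) is closer to uniform (p=0.5), so it has higher entropy.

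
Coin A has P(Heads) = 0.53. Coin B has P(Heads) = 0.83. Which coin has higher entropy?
A

For binary distributions, entropy is maximized at p=0.5 and decreases as p moves toward 0 or 1.

H(A) = H(0.53) = 0.9974 bits
H(B) = H(0.83) = 0.6577 bits

Distribution A (p=0.53) is closer to uniform (p=0.5), so it has higher entropy.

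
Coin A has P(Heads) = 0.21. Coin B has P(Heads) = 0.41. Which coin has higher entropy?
B

For binary distributions, entropy is maximized at p=0.5 and decreases as p moves toward 0 or 1.

H(A) = H(0.21) = 0.7415 bits
H(B) = H(0.41) = 0.9765 bits

Distribution B (p=0.41) is closer to uniform (p=0.5), so it has higher entropy.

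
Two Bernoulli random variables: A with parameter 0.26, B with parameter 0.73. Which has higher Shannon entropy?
B

For binary distributions, entropy is maximized at p=0.5 and decreases as p moves toward 0 or 1.

H(A) = H(0.26) = 0.8267 bits
H(B) = H(0.73) = 0.8415 bits

Distribution B (p=0.73) is closer to uniform (p=0.5), so it has higher entropy.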